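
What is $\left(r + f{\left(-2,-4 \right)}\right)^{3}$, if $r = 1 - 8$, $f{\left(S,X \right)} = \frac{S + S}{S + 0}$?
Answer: $-125$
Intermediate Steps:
$f{\left(S,X \right)} = 2$ ($f{\left(S,X \right)} = \frac{2 S}{S} = 2$)
$r = -7$ ($r = 1 - 8 = -7$)
$\left(r + f{\left(-2,-4 \right)}\right)^{3} = \left(-7 + 2\right)^{3} = \left(-5\right)^{3} = -125$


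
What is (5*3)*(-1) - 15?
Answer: -30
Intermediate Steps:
(5*3)*(-1) - 15 = 15*(-1) - 15 = -15 - 15 = -30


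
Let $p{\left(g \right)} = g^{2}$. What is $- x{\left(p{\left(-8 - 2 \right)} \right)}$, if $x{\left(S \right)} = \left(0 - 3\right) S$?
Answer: $300$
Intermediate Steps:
$x{\left(S \right)} = - 3 S$
$- x{\left(p{\left(-8 - 2 \right)} \right)} = - \left(-3\right) \left(-8 - 2\right)^{2} = - \left(-3\right) \left(-10\right)^{2} = - \left(-3\right) 100 = \left(-1\right) \left(-300\right) = 300$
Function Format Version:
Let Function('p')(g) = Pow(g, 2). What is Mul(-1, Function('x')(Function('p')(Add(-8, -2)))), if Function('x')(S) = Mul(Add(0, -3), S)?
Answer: 300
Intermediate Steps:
Function('x')(S) = Mul(-3, S)
Mul(-1, Function('x')(Function('p')(Add(-8, -2)))) = Mul(-1, Mul(-3, Pow(Add(-8, -2), 2))) = Mul(-1, Mul(-3, Pow(-10, 2))) = Mul(-1, Mul(-3, 100)) = Mul(-1, -300) = 300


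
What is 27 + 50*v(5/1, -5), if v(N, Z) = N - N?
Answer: 27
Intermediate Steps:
v(N, Z) = 0
27 + 50*v(5/1, -5) = 27 + 50*0 = 27 + 0 = 27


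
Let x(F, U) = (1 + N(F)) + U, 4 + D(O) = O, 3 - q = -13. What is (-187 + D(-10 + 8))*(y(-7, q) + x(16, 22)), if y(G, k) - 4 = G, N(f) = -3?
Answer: -3281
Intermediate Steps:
q = 16 (q = 3 - 1*(-13) = 3 + 13 = 16)
D(O) = -4 + O
x(F, U) = -2 + U (x(F, U) = (1 - 3) + U = -2 + U)
y(G, k) = 4 + G
(-187 + D(-10 + 8))*(y(-7, q) + x(16, 22)) = (-187 + (-4 + (-10 + 8)))*((4 - 7) + (-2 + 22)) = (-187 + (-4 - 2))*(-3 + 20) = (-187 - 6)*17 = -193*17 = -3281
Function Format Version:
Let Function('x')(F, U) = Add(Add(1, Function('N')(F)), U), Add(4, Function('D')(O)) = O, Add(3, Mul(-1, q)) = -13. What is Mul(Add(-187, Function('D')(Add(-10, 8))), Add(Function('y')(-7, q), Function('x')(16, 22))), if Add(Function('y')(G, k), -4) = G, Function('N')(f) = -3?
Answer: -3281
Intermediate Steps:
q = 16 (q = Add(3, Mul(-1, -13)) = Add(3, 13) = 16)
Function('D')(O) = Add(-4, O)
Function('x')(F, U) = Add(-2, U) (Function('x')(F, U) = Add(Add(1, -3), U) = Add(-2, U))
Function('y')(G, k) = Add(4, G)
Mul(Add(-187, Function('D')(Add(-10, 8))), Add(Function('y')(-7, q), Function('x')(16, 22))) = Mul(Add(-187, Add(-4, Add(-10, 8))), Add(Add(4, -7), Add(-2, 22))) = Mul(Add(-187, Add(-4, -2)), Add(-3, 20)) = Mul(Add(-187, -6), 17) = Mul(-193, 17) = -3281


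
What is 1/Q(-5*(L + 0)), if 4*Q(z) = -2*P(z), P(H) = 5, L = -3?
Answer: -⅖ ≈ -0.40000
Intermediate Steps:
Q(z) = -5/2 (Q(z) = (-2*5)/4 = (¼)*(-10) = -5/2)
1/Q(-5*(L + 0)) = 1/(-5/2) = -⅖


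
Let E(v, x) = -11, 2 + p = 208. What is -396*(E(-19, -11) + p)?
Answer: -77220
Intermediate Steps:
p = 206 (p = -2 + 208 = 206)
-396*(E(-19, -11) + p) = -396*(-11 + 206) = -396*195 = -77220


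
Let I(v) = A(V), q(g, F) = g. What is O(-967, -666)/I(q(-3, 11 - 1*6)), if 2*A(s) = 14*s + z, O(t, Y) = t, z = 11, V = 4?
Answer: -1934/67 ≈ -28.866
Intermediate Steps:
A(s) = 11/2 + 7*s (A(s) = (14*s + 11)/2 = (11 + 14*s)/2 = 11/2 + 7*s)
I(v) = 67/2 (I(v) = 11/2 + 7*4 = 11/2 + 28 = 67/2)
O(-967, -666)/I(q(-3, 11 - 1*6)) = -967/67/2 = -967*2/67 = -1934/67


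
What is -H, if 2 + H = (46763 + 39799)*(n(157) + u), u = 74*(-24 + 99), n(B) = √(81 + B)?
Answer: -480419098 - 86562*√238 ≈ -4.8175e+8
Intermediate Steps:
u = 5550 (u = 74*75 = 5550)
H = 480419098 + 86562*√238 (H = -2 + (46763 + 39799)*(√(81 + 157) + 5550) = -2 + 86562*(√238 + 5550) = -2 + 86562*(5550 + √238) = -2 + (480419100 + 86562*√238) = 480419098 + 86562*√238 ≈ 4.8175e+8)
-H = -(480419098 + 86562*√238) = -480419098 - 86562*√238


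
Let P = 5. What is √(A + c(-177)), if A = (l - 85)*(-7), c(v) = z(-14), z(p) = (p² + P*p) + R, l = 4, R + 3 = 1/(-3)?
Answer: √6207/3 ≈ 26.262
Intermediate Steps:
R = -10/3 (R = -3 + 1/(-3) = -3 - ⅓ = -10/3 ≈ -3.3333)
z(p) = -10/3 + p² + 5*p (z(p) = (p² + 5*p) - 10/3 = -10/3 + p² + 5*p)
c(v) = 368/3 (c(v) = -10/3 + (-14)² + 5*(-14) = -10/3 + 196 - 70 = 368/3)
A = 567 (A = (4 - 85)*(-7) = -81*(-7) = 567)
√(A + c(-177)) = √(567 + 368/3) = √(2069/3) = √6207/3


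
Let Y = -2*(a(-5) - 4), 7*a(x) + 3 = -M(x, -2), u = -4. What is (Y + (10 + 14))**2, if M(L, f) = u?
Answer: 49284/49 ≈ 1005.8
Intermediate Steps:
M(L, f) = -4
a(x) = 1/7 (a(x) = -3/7 + (-1*(-4))/7 = -3/7 + (1/7)*4 = -3/7 + 4/7 = 1/7)
Y = 54/7 (Y = -2*(1/7 - 4) = -2*(-27/7) = 54/7 ≈ 7.7143)
(Y + (10 + 14))**2 = (54/7 + (10 + 14))**2 = (54/7 + 24)**2 = (222/7)**2 = 49284/49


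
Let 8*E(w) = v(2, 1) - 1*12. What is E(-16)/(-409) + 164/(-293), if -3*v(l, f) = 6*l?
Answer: -66490/119837 ≈ -0.55484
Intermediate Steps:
v(l, f) = -2*l
E(w) = -2 (E(w) = (-2*2 - 1*12)/8 = (-4 - 12)/8 = (1/8)*(-16) = -2)
E(-16)/(-409) + 164/(-293) = -2/(-409) + 164/(-293) = -2*(-1/409) + 164*(-1/293) = 2/409 - 164/293 = -66490/119837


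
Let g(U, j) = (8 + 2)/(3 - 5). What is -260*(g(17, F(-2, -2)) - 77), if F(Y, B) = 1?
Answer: 21320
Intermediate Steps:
g(U, j) = -5 (g(U, j) = 10/(-2) = 10*(-½) = -5)
-260*(g(17, F(-2, -2)) - 77) = -260*(-5 - 77) = -260*(-82) = 21320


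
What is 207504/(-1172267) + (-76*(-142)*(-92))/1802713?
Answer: -1537971861040/2113260960371 ≈ -0.72777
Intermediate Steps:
207504/(-1172267) + (-76*(-142)*(-92))/1802713 = 207504*(-1/1172267) + (10792*(-92))*(1/1802713) = -207504/1172267 - 992864*1/1802713 = -207504/1172267 - 992864/1802713 = -1537971861040/2113260960371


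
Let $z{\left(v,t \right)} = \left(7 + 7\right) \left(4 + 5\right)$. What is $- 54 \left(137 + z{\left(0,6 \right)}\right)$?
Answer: $-14202$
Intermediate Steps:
$z{\left(v,t \right)} = 126$ ($z{\left(v,t \right)} = 14 \cdot 9 = 126$)
$- 54 \left(137 + z{\left(0,6 \right)}\right) = - 54 \left(137 + 126\right) = \left(-54\right) 263 = -14202$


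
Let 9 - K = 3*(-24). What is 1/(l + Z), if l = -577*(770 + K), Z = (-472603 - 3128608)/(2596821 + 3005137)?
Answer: -5601958/2750716232077 ≈ -2.0365e-6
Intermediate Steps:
K = 81 (K = 9 - 3*(-24) = 9 - 1*(-72) = 9 + 72 = 81)
Z = -3601211/5601958 ≈ -0.64285
l = -491027 (l = -577*(770 + 81) = -577*851 = -491027)
1/(l + Z) = 1/(-491027 - 3601211/5601958) = 1/(-2750716232077/5601958) = -5601958/2750716232077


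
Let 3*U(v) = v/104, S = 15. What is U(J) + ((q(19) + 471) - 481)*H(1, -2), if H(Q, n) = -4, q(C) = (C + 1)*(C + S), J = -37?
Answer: -836197/312 ≈ -2680.1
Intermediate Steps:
q(C) = (1 + C)*(15 + C) (q(C) = (C + 1)*(C + 15) = (1 + C)*(15 + C))
U(v) = v/312 (U(v) = (v/104)/3 = v/312)
U(J) + ((q(19) + 471) - 481)*H(1, -2) = (1/312)*(-37) + (((15 + 19**2 + 16*19) + 471) - 481)*(-4) = -37/312 + (((15 + 361 + 304) + 471) - 481)*(-4) = -37/312 + ((680 + 471) - 481)*(-4) = -37/312 + (1151 - 481)*(-4) = -37/312 + 670*(-4) = -37/312 - 2680 = -836197/312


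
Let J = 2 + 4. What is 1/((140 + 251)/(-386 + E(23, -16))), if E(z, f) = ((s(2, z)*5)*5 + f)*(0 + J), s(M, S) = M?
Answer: -182/391 ≈ -0.46547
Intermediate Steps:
J = 6
E(z, f) = 300 + 6*f (E(z, f) = ((2*5)*5 + f)*(0 + 6) = (10*5 + f)*6 = (50 + f)*6 = 300 + 6*f)
1/((140 + 251)/(-386 + E(23, -16))) = 1/((140 + 251)/(-386 + (300 + 6*(-16)))) = 1/(391/(-386 + (300 - 96))) = 1/(391/(-386 + 204)) = 1/(391/(-182)) = 1/(391*(-1/182)) = 1/(-391/182) = -182/391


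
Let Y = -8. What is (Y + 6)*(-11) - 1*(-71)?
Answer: 93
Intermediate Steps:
(Y + 6)*(-11) - 1*(-71) = (-8 + 6)*(-11) - 1*(-71) = -2*(-11) + 71 = 22 + 71 = 93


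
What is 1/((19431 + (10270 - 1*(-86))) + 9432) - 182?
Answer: -7137857/39219 ≈ -182.00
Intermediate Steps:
1/((19431 + (10270 - 1*(-86))) + 9432) - 182 = 1/((19431 + (10270 + 86)) + 9432) - 182 = 1/((19431 + 10356) + 9432) - 182 = 1/(29787 + 9432) - 182 = 1/39219 - 182 = -7137857/39219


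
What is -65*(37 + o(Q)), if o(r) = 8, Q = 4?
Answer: -2925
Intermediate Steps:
-65*(37 + o(Q)) = -65*(37 + 8) = -65*45 = -2925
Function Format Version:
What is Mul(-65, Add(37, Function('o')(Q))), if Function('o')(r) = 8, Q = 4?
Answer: -2925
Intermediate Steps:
Mul(-65, Add(37, Function('o')(Q))) = Mul(-65, Add(37, 8)) = Mul(-65, 45) = -2925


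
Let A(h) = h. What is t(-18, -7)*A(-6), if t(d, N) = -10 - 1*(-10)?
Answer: 0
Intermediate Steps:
t(d, N) = 0 (t(d, N) = -10 + 10 = 0)
t(-18, -7)*A(-6) = 0*(-6) = 0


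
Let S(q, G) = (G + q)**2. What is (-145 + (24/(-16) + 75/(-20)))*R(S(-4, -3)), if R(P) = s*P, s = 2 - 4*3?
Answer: 147245/2 ≈ 73623.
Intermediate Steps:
s = -10 (s = 2 - 12 = -10)
R(P) = -10*P
(-145 + (24/(-16) + 75/(-20)))*R(S(-4, -3)) = (-145 + (24/(-16) + 75/(-20)))*(-10*(-3 - 4)**2) = (-145 + (24*(-1/16) + 75*(-1/20)))*(-10*(-7)**2) = (-145 + (-3/2 - 15/4))*(-10*49) = (-145 - 21/4)*(-490) = -601/4*(-490) = 147245/2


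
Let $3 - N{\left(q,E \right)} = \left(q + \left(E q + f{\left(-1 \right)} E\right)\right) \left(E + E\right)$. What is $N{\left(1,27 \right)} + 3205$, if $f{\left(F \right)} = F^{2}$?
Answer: $238$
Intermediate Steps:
$N{\left(q,E \right)} = 3 - 2 E \left(E + q + E q\right)$ ($N{\left(q,E \right)} = 3 - \left(q + \left(E q + \left(-1\right)^{2} E\right)\right) \left(E + E\right) = 3 - \left(q + \left(E q + 1 E\right)\right) 2 E = 3 - \left(q + \left(E q + E\right)\right) 2 E = 3 - \left(q + \left(E + E q\right)\right) 2 E = 3 - \left(E + q + E q\right) 2 E = 3 - 2 E \left(E + q + E q\right)$)
$N{\left(1,27 \right)} + 3205 = \left(3 - 2 \cdot 27^{2} - 54 \cdot 1 - 2 \cdot 27^{2}\right) + 3205 = \left(3 - 1458 - 54 - 2 \cdot 729\right) + 3205 = \left(3 - 1458 - 54 - 1458\right) + 3205 = -2967 + 3205 = 238$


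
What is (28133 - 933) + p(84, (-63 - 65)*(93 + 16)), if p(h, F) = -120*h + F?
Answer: 3168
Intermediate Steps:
p(h, F) = F - 120*h
(28133 - 933) + p(84, (-63 - 65)*(93 + 16)) = (28133 - 933) + ((-63 - 65)*(93 + 16) - 120*84) = 27200 + (-128*109 - 10080) = 27200 + (-13952 - 10080) = 27200 - 24032 = 3168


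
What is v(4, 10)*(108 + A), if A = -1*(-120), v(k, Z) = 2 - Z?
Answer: -1824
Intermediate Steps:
A = 120
v(4, 10)*(108 + A) = (2 - 1*10)*(108 + 120) = (2 - 10)*228 = -8*228 = -1824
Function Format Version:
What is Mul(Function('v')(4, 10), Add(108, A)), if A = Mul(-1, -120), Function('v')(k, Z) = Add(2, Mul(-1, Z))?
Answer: -1824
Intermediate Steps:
A = 120
Mul(Function('v')(4, 10), Add(108, A)) = Mul(Add(2, Mul(-1, 10)), Add(108, 120)) = Mul(Add(2, -10), 228) = Mul(-8, 228) = -1824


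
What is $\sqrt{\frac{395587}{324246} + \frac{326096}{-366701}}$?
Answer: $\frac{\sqrt{4676011878032392064466}}{118901332446} \approx 0.57511$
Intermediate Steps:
$\sqrt{\frac{395587}{324246} + \frac{326096}{-366701}} = \sqrt{395587 \cdot \frac{1}{324246} + 326096 \left(- \frac{1}{366701}\right)} = \sqrt{\frac{395587}{324246} - \frac{326096}{366701}} = \sqrt{\frac{39326824871}{118901332446}} = \frac{\sqrt{4676011878032392064466}}{118901332446}$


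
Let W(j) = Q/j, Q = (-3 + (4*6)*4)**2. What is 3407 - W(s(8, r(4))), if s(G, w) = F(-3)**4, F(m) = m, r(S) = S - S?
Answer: 29702/9 ≈ 3300.2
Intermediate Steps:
r(S) = 0
s(G, w) = 81 (s(G, w) = (-3)**4 = 81)
Q = 8649 (Q = (-3 + 24*4)**2 = (-3 + 96)**2 = 93**2 = 8649)
W(j) = 8649/j
3407 - W(s(8, r(4))) = 3407 - 8649/81 = 3407 - 1*961/9 = 3407 - 961/9 = 29702/9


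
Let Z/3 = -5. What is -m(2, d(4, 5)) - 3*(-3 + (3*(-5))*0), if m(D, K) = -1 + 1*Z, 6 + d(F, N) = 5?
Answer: 25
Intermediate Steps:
Z = -15 (Z = 3*(-5) = -15)
d(F, N) = -1 (d(F, N) = -6 + 5 = -1)
m(D, K) = -16 (m(D, K) = -1 + 1*(-15) = -1 - 15 = -16)
-m(2, d(4, 5)) - 3*(-3 + (3*(-5))*0) = -1*(-16) - 3*(-3 + (3*(-5))*0) = 16 - 3*(-3 - 15*0) = 16 - 3*(-3 + 0) = 16 - 3*(-3) = 16 + 9 = 25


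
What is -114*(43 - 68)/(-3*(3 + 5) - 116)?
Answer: -285/14 ≈ -20.357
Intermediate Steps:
-114*(43 - 68)/(-3*(3 + 5) - 116) = -(-2850)/(-3*8 - 116) = -(-2850)/(-24 - 116) = -(-2850)/(-140) = -(-2850)*(-1)/140 = -114*5/28 = -285/14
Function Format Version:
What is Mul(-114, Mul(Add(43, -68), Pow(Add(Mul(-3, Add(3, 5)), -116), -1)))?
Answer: Rational(-285, 14) ≈ -20.357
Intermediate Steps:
Mul(-114, Mul(Add(43, -68), Pow(Add(Mul(-3, Add(3, 5)), -116), -1))) = Mul(-114, Mul(-25, Pow(Add(Mul(-3, 8), -116), -1))) = Mul(-114, Mul(-25, Pow(Add(-24, -116), -1))) = Mul(-114, Mul(-25, Pow(-140, -1))) = Mul(-114, Mul(-25, Rational(-1, 140))) = Mul(-114, Rational(5, 28)) = Rational(-285, 14)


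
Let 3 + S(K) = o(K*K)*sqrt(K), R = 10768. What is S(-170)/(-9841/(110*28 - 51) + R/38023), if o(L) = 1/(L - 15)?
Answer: 26578077/26274467 - 8859359*I*sqrt(170)/758937979295 ≈ 1.0116 - 0.0001522*I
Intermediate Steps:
o(L) = 1/(-15 + L)
S(K) = -3 + sqrt(K)/(-15 + K**2) (S(K) = -3 + sqrt(K)/(-15 + K*K) = -3 + sqrt(K)/(-15 + K**2))
S(-170)/(-9841/(110*28 - 51) + R/38023) = ((45 + sqrt(-170) - 3*(-170)**2)/(-15 + (-170)**2))/(-9841/(110*28 - 51) + 10768/38023) = ((45 + I*sqrt(170) - 3*28900)/(-15 + 28900))/(-9841/(3080 - 51) + 10768*(1/38023)) = ((45 + I*sqrt(170) - 86700)/28885)/(-9841/3029 + 10768/38023) = ((-86655 + I*sqrt(170))/28885)/(-9841*1/3029 + 10768/38023) = (-3 + I*sqrt(170)/28885)/(-757/233 + 10768/38023) = (-3 + I*sqrt(170)/28885)/(-26274467/8859359) = (-3 + I*sqrt(170)/28885)*(-8859359/26274467) = 26578077/26274467 - 8859359*I*sqrt(170)/758937979295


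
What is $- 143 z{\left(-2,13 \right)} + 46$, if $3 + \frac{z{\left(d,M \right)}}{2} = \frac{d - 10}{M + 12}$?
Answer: $\frac{26032}{25} \approx 1041.3$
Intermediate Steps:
$z{\left(d,M \right)} = -6 + \frac{2 \left(-10 + d\right)}{12 + M}$ ($z{\left(d,M \right)} = -6 + 2 \frac{d - 10}{M + 12} = -6 + 2 \frac{-10 + d}{12 + M} = -6 + \frac{2 \left(-10 + d\right)}{12 + M}$)
$- 143 z{\left(-2,13 \right)} + 46 = - 143 \frac{2 \left(-46 - 2 - 39\right)}{12 + 13} + 46 = - 143 \frac{2 \left(-46 - 2 - 39\right)}{25} + 46 = - 143 \cdot 2 \cdot \frac{1}{25} \left(-87\right) + 46 = \left(-143\right) \left(- \frac{174}{25}\right) + 46 = \frac{24882}{25} + 46 = \frac{26032}{25}$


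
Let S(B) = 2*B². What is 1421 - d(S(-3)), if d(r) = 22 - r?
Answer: 1417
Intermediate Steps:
1421 - d(S(-3)) = 1421 - (22 - 2*(-3)²) = 1421 - (22 - 2*9) = 1421 - (22 - 1*18) = 1421 - (22 - 18) = 1421 - 1*4 = 1421 - 4 = 1417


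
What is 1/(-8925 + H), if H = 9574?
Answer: 1/649 ≈ 0.0015408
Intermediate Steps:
1/(-8925 + H) = 1/(-8925 + 9574) = 1/649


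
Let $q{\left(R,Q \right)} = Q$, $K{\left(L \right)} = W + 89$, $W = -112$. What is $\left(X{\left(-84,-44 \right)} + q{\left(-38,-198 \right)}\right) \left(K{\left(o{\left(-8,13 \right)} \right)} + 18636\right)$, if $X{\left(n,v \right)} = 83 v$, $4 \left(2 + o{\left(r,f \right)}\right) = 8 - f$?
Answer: $-71660050$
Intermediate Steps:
$o{\left(r,f \right)} = - \frac{f}{4}$ ($o{\left(r,f \right)} = -2 + \frac{8 - f}{4} = -2 - \left(-2 + \frac{f}{4}\right) = - \frac{f}{4}$)
$K{\left(L \right)} = -23$ ($K{\left(L \right)} = -112 + 89 = -23$)
$\left(X{\left(-84,-44 \right)} + q{\left(-38,-198 \right)}\right) \left(K{\left(o{\left(-8,13 \right)} \right)} + 18636\right) = \left(83 \left(-44\right) - 198\right) \left(-23 + 18636\right) = \left(-3652 - 198\right) 18613 = \left(-3850\right) 18613 = -71660050$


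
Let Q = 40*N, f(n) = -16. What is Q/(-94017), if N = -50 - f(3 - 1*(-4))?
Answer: 1360/94017 ≈ 0.014465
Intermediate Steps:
N = -34 (N = -50 - 1*(-16) = -50 + 16 = -34)
Q = -1360 (Q = 40*(-34) = -1360)
Q/(-94017) = -1360/(-94017) = -1360*(-1/94017) = 1360/94017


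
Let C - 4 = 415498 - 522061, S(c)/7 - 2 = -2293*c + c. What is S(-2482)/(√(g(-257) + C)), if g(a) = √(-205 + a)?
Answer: 39821222/√(-106559 + I*√462) ≈ 12.303 - 1.2199e+5*I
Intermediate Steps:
S(c) = 14 - 16044*c (S(c) = 14 + 7*(-2293*c + c) = 14 + 7*(-2292*c) = 14 - 16044*c)
C = -106559 (C = 4 + (415498 - 522061) = 4 - 106563 = -106559)
S(-2482)/(√(g(-257) + C)) = (14 - 16044*(-2482))/(√(√(-205 - 257) - 106559)) = (14 + 39821208)/(√(√(-462) - 106559)) = 39821222/(√(I*√462 - 106559)) = 39821222/(√(-106559 + I*√462)) = 39821222/√(-106559 + I*√462)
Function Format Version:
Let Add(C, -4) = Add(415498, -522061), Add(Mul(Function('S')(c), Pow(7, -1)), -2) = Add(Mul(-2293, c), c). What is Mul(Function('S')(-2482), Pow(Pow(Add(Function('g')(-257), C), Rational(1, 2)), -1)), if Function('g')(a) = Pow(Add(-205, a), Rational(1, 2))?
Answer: Mul(39821222, Pow(Add(-106559, Mul(I, Pow(462, Rational(1, 2)))), Rational(-1, 2))) ≈ Add(12.303, Mul(-1.2199e+5, I))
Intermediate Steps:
Function('S')(c) = Add(14, Mul(-16044, c)) (Function('S')(c) = Add(14, Mul(7, Add(Mul(-2293, c), c))) = Add(14, Mul(7, Mul(-2292, c))) = Add(14, Mul(-16044, c)))
C = -106559 (C = Add(4, Add(415498, -522061)) = Add(4, -106563) = -106559)
Mul(Function('S')(-2482), Pow(Pow(Add(Function('g')(-257), C), Rational(1, 2)), -1)) = Mul(Add(14, Mul(-16044, -2482)), Pow(Pow(Add(Pow(Add(-205, -257), Rational(1, 2)), -106559), Rational(1, 2)), -1)) = Mul(Add(14, 39821208), Pow(Pow(Add(Pow(-462, Rational(1, 2)), -106559), Rational(1, 2)), -1)) = Mul(39821222, Pow(Pow(Add(Mul(I, Pow(462, Rational(1, 2))), -106559), Rational(1, 2)), -1)) = Mul(39821222, Pow(Pow(Add(-106559, Mul(I, Pow(462, Rational(1, 2)))), Rational(1, 2)), -1)) = Mul(39821222, Pow(Add(-106559, Mul(I, Pow(462, Rational(1, 2)))), Rational(-1, 2)))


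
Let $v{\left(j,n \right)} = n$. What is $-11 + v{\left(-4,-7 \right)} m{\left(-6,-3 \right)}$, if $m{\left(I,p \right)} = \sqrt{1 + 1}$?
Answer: $-11 - 7 \sqrt{2} \approx -20.9$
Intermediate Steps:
$m{\left(I,p \right)} = \sqrt{2}$
$-11 + v{\left(-4,-7 \right)} m{\left(-6,-3 \right)} = -11 - 7 \sqrt{2}$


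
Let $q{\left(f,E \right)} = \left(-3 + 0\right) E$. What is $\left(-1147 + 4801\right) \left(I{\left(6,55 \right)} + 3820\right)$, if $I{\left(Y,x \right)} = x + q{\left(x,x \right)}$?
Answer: $13556340$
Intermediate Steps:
$q{\left(f,E \right)} = - 3 E$
$I{\left(Y,x \right)} = - 2 x$ ($I{\left(Y,x \right)} = x - 3 x = - 2 x$)
$\left(-1147 + 4801\right) \left(I{\left(6,55 \right)} + 3820\right) = \left(-1147 + 4801\right) \left(\left(-2\right) 55 + 3820\right) = 3654 \left(-110 + 3820\right) = 3654 \cdot 3710 = 13556340$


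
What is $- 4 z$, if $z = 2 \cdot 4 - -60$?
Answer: $-272$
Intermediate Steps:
$z = 68$ ($z = 8 + 60 = 68$)
$- 4 z = \left(-4\right) 68 = -272$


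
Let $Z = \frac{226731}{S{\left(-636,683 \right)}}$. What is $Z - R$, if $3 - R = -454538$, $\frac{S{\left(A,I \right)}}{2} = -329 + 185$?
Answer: $- \frac{43711513}{96} \approx -4.5533 \cdot 10^{5}$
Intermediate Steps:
$S{\left(A,I \right)} = -288$ ($S{\left(A,I \right)} = 2 \left(-329 + 185\right) = 2 \left(-144\right) = -288$)
$R = 454541$ ($R = 3 - -454538 = 3 + 454538 = 454541$)
$Z = - \frac{75577}{96}$ ($Z = \frac{226731}{-288} = 226731 \left(- \frac{1}{288}\right) = - \frac{75577}{96} \approx -787.26$)
$Z - R = - \frac{75577}{96} - 454541 = - \frac{43711513}{96}$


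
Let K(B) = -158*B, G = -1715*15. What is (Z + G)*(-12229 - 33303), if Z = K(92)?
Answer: 1833163852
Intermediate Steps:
G = -25725
Z = -14536 (Z = -158*92 = -14536)
(Z + G)*(-12229 - 33303) = (-14536 - 25725)*(-12229 - 33303) = -40261*(-45532) = 1833163852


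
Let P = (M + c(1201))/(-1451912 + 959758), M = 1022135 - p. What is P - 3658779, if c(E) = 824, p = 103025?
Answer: -900341819950/246077 ≈ -3.6588e+6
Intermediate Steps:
M = 919110 (M = 1022135 - 1*103025 = 1022135 - 103025 = 919110)
P = -459967/246077 (P = (919110 + 824)/(-1451912 + 959758) = 919934/(-492154) = 919934*(-1/492154) = -459967/246077 ≈ -1.8692)
P - 3658779 = -459967/246077 - 3658779 = -900341819950/246077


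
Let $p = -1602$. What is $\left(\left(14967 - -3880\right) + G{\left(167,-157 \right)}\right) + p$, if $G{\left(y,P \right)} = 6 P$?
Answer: $16303$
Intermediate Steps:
$\left(\left(14967 - -3880\right) + G{\left(167,-157 \right)}\right) + p = \left(\left(14967 - -3880\right) + 6 \left(-157\right)\right) - 1602 = \left(\left(14967 + 3880\right) - 942\right) - 1602 = \left(18847 - 942\right) - 1602 = 17905 - 1602 = 16303$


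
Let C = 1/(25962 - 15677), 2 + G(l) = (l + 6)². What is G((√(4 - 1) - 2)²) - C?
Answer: 2211274/10285 - 104*√3 ≈ 34.867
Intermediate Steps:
G(l) = -2 + (6 + l)² (G(l) = -2 + (l + 6)² = -2 + (6 + l)²)
C = 1/10285 ≈ 9.7229e-5
G((√(4 - 1) - 2)²) - C = (-2 + (6 + (√(4 - 1) - 2)²)²) - 1*1/10285 = (-2 + (6 + (√3 - 2)²)²) - 1/10285 = (-2 + (6 + (-2 + √3)²)²) - 1/10285 = -20571/10285 + (6 + (-2 + √3)²)²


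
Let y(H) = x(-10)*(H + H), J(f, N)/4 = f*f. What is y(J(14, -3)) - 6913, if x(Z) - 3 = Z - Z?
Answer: -2209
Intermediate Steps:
x(Z) = 3 (x(Z) = 3 + (Z - Z) = 3 + 0 = 3)
J(f, N) = 4*f**2 (J(f, N) = 4*(f*f) = 4*f**2)
y(H) = 6*H (y(H) = 3*(H + H) = 3*(2*H) = 6*H)
y(J(14, -3)) - 6913 = 6*(4*14**2) - 6913 = 6*(4*196) - 6913 = 6*784 - 6913 = 4704 - 6913 = -2209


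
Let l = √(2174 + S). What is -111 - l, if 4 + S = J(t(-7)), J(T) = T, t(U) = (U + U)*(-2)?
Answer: -111 - √2198 ≈ -157.88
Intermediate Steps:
t(U) = -4*U (t(U) = (2*U)*(-2) = -4*U)
S = 24 (S = -4 - 4*(-7) = -4 + 28 = 24)
l = √2198 (l = √(2174 + 24) = √2198 ≈ 46.883)
-111 - l = -111 - √2198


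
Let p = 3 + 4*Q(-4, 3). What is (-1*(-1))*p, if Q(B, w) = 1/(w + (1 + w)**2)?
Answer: 61/19 ≈ 3.2105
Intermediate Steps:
p = 61/19 (p = 3 + 4/(3 + (1 + 3)**2) = 3 + 4/(3 + 4**2) = 3 + 4/(3 + 16) = 3 + 4/19 = 61/19 ≈ 3.2105)
(-1*(-1))*p = -1*(-1)*(61/19) = 1*(61/19) = 61/19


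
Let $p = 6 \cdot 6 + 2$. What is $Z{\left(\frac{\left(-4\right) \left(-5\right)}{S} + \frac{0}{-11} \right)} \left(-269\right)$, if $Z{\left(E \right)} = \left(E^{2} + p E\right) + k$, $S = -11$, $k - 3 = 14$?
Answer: $\frac{1587907}{121} \approx 13123.0$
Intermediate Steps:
$k = 17$ ($k = 3 + 14 = 17$)
$p = 38$ ($p = 36 + 2 = 38$)
$Z{\left(E \right)} = 17 + E^{2} + 38 E$ ($Z{\left(E \right)} = \left(E^{2} + 38 E\right) + 17 = 17 + E^{2} + 38 E$)
$Z{\left(\frac{\left(-4\right) \left(-5\right)}{S} + \frac{0}{-11} \right)} \left(-269\right) = \left(17 + \left(\frac{\left(-4\right) \left(-5\right)}{-11} + \frac{0}{-11}\right)^{2} + 38 \left(\frac{\left(-4\right) \left(-5\right)}{-11} + \frac{0}{-11}\right)\right) \left(-269\right) = \left(17 + \left(20 \left(- \frac{1}{11}\right) + 0 \left(- \frac{1}{11}\right)\right)^{2} + 38 \left(20 \left(- \frac{1}{11}\right) + 0 \left(- \frac{1}{11}\right)\right)\right) \left(-269\right) = \left(17 + \left(- \frac{20}{11} + 0\right)^{2} + 38 \left(- \frac{20}{11} + 0\right)\right) \left(-269\right) = \left(17 + \left(- \frac{20}{11}\right)^{2} + 38 \left(- \frac{20}{11}\right)\right) \left(-269\right) = \left(17 + \frac{400}{121} - \frac{760}{11}\right) \left(-269\right) = \left(- \frac{5903}{121}\right) \left(-269\right) = \frac{1587907}{121}$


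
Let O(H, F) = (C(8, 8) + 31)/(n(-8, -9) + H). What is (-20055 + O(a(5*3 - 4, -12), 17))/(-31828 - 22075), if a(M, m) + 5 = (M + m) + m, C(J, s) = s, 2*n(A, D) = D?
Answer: 300851/808545 ≈ 0.37209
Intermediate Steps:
n(A, D) = D/2
a(M, m) = -5 + M + 2*m (a(M, m) = -5 + ((M + m) + m) = -5 + (M + 2*m) = -5 + M + 2*m)
O(H, F) = 39/(-9/2 + H) (O(H, F) = (8 + 31)/((½)*(-9) + H) = 39/(-9/2 + H))
(-20055 + O(a(5*3 - 4, -12), 17))/(-31828 - 22075) = (-20055 + 78/(-9 + 2*(-5 + (5*3 - 4) + 2*(-12))))/(-31828 - 22075) = (-20055 + 78/(-9 + 2*(-5 + (15 - 4) - 24)))/(-53903) = (-20055 + 78/(-9 + 2*(-5 + 11 - 24)))*(-1/53903) = (-20055 + 78/(-9 + 2*(-18)))*(-1/53903) = (-20055 + 78/(-9 - 36))*(-1/53903) = (-20055 + 78/(-45))*(-1/53903) = (-20055 + 78*(-1/45))*(-1/53903) = (-20055 - 26/15)*(-1/53903) = -300851/15*(-1/53903) = 300851/808545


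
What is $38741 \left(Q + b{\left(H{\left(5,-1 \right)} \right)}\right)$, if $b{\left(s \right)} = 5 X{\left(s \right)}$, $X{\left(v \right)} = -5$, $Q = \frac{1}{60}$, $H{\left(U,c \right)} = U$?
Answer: $- \frac{58072759}{60} \approx -9.6788 \cdot 10^{5}$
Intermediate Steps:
$Q = \frac{1}{60} \approx 0.016667$
$b{\left(s \right)} = -25$ ($b{\left(s \right)} = 5 \left(-5\right) = -25$)
$38741 \left(Q + b{\left(H{\left(5,-1 \right)} \right)}\right) = 38741 \left(\frac{1}{60} - 25\right) = 38741 \left(- \frac{1499}{60}\right) = - \frac{58072759}{60}$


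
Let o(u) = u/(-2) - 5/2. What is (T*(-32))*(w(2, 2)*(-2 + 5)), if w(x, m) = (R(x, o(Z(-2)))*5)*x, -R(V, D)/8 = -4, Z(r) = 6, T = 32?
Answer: -983040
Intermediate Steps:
o(u) = -5/2 - u/2 (o(u) = u*(-1/2) - 5*1/2 = -u/2 - 5/2 = -5/2 - u/2)
R(V, D) = 32 (R(V, D) = -8*(-4) = 32)
w(x, m) = 160*x (w(x, m) = (32*5)*x = 160*x)
(T*(-32))*(w(2, 2)*(-2 + 5)) = (32*(-32))*((160*2)*(-2 + 5)) = -327680*3 = -1024*960 = -983040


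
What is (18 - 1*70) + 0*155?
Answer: -52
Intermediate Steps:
(18 - 1*70) + 0*155 = (18 - 70) + 0 = -52 + 0 = -52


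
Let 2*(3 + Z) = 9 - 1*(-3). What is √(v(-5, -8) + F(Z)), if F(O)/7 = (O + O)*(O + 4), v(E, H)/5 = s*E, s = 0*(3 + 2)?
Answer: 7*√6 ≈ 17.146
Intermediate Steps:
s = 0 (s = 0*5 = 0)
v(E, H) = 0 (v(E, H) = 5*(0*E) = 5*0 = 0)
Z = 3 (Z = -3 + (9 - 1*(-3))/2 = -3 + (9 + 3)/2 = -3 + (½)*12 = -3 + 6 = 3)
F(O) = 14*O*(4 + O) (F(O) = 7*((O + O)*(O + 4)) = 7*((2*O)*(4 + O)) = 7*(2*O*(4 + O)) = 14*O*(4 + O))
√(v(-5, -8) + F(Z)) = √(0 + 14*3*(4 + 3)) = √(0 + 14*3*7) = √(0 + 294) = √294 = 7*√6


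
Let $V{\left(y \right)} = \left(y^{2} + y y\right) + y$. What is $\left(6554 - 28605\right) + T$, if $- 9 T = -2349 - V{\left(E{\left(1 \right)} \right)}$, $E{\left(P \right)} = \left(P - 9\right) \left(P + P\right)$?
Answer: $- \frac{195614}{9} \approx -21735.0$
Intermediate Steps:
$E{\left(P \right)} = 2 P \left(-9 + P\right)$ ($E{\left(P \right)} = \left(-9 + P\right) 2 P = 2 P \left(-9 + P\right)$)
$V{\left(y \right)} = y + 2 y^{2}$ ($V{\left(y \right)} = \left(y^{2} + y^{2}\right) + y = 2 y^{2} + y = y + 2 y^{2}$)
$T = \frac{2845}{9}$ ($T = - \frac{-2349 - 2 \cdot 1 \left(-9 + 1\right) \left(1 + 2 \cdot 2 \cdot 1 \left(-9 + 1\right)\right)}{9} = - \frac{-2349 - 2 \cdot 1 \left(-8\right) \left(1 + 2 \cdot 2 \cdot 1 \left(-8\right)\right)}{9} = - \frac{-2349 - - 16 \left(1 + 2 \left(-16\right)\right)}{9} = - \frac{-2349 - - 16 \left(1 - 32\right)}{9} = - \frac{-2349 - \left(-16\right) \left(-31\right)}{9} = - \frac{-2349 - 496}{9} = \left(- \frac{1}{9}\right) \left(-2845\right) = \frac{2845}{9} \approx 316.11$)
$\left(6554 - 28605\right) + T = \left(6554 - 28605\right) + \frac{2845}{9} = -22051 + \frac{2845}{9} = - \frac{195614}{9}$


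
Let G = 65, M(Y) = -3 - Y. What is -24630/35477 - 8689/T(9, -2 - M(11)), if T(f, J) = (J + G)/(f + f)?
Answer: -5550570264/2731729 ≈ -2031.9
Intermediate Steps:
T(f, J) = (65 + J)/(2*f) (T(f, J) = (J + 65)/(f + f) = (65 + J)/((2*f)) = (65 + J)*(1/(2*f)) = (65 + J)/(2*f))
-24630/35477 - 8689/T(9, -2 - M(11)) = -24630/35477 - 8689*18/(65 + (-2 - (-3 - 1*11))) = -24630*1/35477 - 8689*18/(65 + (-2 - (-3 - 11))) = -24630/35477 - 8689*18/(65 + (-2 - 1*(-14))) = -24630/35477 - 8689*18/(65 + (-2 + 14)) = -24630/35477 - 8689*18/(65 + 12) = -24630/35477 - 8689/((½)*(⅑)*77) = -24630/35477 - 8689/77/18 = -24630/35477 - 8689*18/77 = -24630/35477 - 156402/77 = -5550570264/2731729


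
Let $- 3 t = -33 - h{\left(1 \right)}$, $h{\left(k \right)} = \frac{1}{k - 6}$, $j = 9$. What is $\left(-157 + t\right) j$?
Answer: $- \frac{6573}{5} \approx -1314.6$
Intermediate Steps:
$h{\left(k \right)} = \frac{1}{-6 + k}$
$t = \frac{164}{15}$ ($t = - \frac{-33 - \frac{1}{-6 + 1}}{3} = - \frac{-33 - \frac{1}{-5}}{3} = - \frac{-33 - - \frac{1}{5}}{3} = - \frac{-33 + \frac{1}{5}}{3} = \left(- \frac{1}{3}\right) \left(- \frac{164}{5}\right) = \frac{164}{15} \approx 10.933$)
$\left(-157 + t\right) j = \left(-157 + \frac{164}{15}\right) 9 = \left(- \frac{2191}{15}\right) 9 = - \frac{6573}{5}$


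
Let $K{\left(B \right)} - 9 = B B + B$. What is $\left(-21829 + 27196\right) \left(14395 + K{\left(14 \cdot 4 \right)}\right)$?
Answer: $94437732$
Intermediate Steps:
$K{\left(B \right)} = 9 + B + B^{2}$ ($K{\left(B \right)} = 9 + \left(B B + B\right) = 9 + \left(B^{2} + B\right) = 9 + \left(B + B^{2}\right) = 9 + B + B^{2}$)
$\left(-21829 + 27196\right) \left(14395 + K{\left(14 \cdot 4 \right)}\right) = \left(-21829 + 27196\right) \left(14395 + \left(9 + 14 \cdot 4 + \left(14 \cdot 4\right)^{2}\right)\right) = 5367 \left(14395 + \left(9 + 56 + 56^{2}\right)\right) = 5367 \left(14395 + \left(9 + 56 + 3136\right)\right) = 5367 \left(14395 + 3201\right) = 5367 \cdot 17596 = 94437732$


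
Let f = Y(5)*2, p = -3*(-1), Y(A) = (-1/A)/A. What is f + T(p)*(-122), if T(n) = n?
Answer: -9152/25 ≈ -366.08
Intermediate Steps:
Y(A) = -1/A**2
p = 3
f = -2/25 (f = -1/5**2*2 = -1*1/25*2 = -1/25*2 = -2/25 ≈ -0.080000)
f + T(p)*(-122) = -2/25 + 3*(-122) = -2/25 - 366 = -9152/25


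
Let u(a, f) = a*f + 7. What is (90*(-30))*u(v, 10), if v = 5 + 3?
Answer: -234900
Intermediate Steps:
v = 8
u(a, f) = 7 + a*f
(90*(-30))*u(v, 10) = (90*(-30))*(7 + 8*10) = -2700*(7 + 80) = -2700*87 = -234900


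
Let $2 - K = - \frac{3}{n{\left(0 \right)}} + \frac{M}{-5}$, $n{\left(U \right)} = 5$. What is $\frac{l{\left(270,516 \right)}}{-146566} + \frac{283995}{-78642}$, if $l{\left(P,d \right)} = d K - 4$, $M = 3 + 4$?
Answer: $- \frac{2321445205}{640346854} \approx -3.6253$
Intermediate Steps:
$M = 7$
$K = 4$ ($K = 2 - \left(- \frac{3}{5} + \frac{7}{-5}\right) = 2 - \left(\left(-3\right) \frac{1}{5} + 7 \left(- \frac{1}{5}\right)\right) = 2 - \left(- \frac{3}{5} - \frac{7}{5}\right) = 2 - -2 = 2 + 2 = 4$)
$l{\left(P,d \right)} = -4 + 4 d$ ($l{\left(P,d \right)} = d 4 - 4 = 4 d - 4 = -4 + 4 d$)
$\frac{l{\left(270,516 \right)}}{-146566} + \frac{283995}{-78642} = \frac{-4 + 4 \cdot 516}{-146566} + \frac{283995}{-78642} = \left(-4 + 2064\right) \left(- \frac{1}{146566}\right) + 283995 \left(- \frac{1}{78642}\right) = 2060 \left(- \frac{1}{146566}\right) - \frac{31555}{8738} = - \frac{1030}{73283} - \frac{31555}{8738} = - \frac{2321445205}{640346854}$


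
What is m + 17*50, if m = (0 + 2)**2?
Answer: 854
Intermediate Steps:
m = 4 (m = 2**2 = 4)
m + 17*50 = 4 + 17*50 = 4 + 850 = 854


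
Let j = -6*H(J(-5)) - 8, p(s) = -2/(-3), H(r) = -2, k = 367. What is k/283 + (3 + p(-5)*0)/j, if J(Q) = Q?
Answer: 2317/1132 ≈ 2.0468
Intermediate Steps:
p(s) = ⅔ (p(s) = -2*(-⅓) = ⅔)
j = 4 (j = -6*(-2) - 8 = 12 - 8 = 4)
k/283 + (3 + p(-5)*0)/j = 367/283 + (3 + (⅔)*0)/4 = 367*(1/283) + (3 + 0)*(¼) = 367/283 + 3*(¼) = 367/283 + ¾ = 2317/1132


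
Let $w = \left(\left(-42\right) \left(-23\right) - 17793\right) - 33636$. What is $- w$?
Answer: $50463$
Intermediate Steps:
$w = -50463$ ($w = \left(966 - 17793\right) - 33636 = -16827 - 33636 = -50463$)
$- w = \left(-1\right) \left(-50463\right) = 50463$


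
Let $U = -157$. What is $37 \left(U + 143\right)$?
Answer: $-518$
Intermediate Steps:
$37 \left(U + 143\right) = 37 \left(-157 + 143\right) = 37 \left(-14\right) = -518$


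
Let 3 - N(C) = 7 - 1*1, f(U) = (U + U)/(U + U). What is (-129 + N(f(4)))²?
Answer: 17424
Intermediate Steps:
f(U) = 1 (f(U) = (2*U)/((2*U)) = (2*U)*(1/(2*U)) = 1)
N(C) = -3 (N(C) = 3 - (7 - 1*1) = 3 - (7 - 1) = 3 - 1*6 = 3 - 6 = -3)
(-129 + N(f(4)))² = (-129 - 3)² = (-132)² = 17424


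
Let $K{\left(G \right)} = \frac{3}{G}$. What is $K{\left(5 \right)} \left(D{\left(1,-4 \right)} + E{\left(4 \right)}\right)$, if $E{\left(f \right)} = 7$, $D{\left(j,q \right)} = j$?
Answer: $\frac{24}{5} \approx 4.8$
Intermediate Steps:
$K{\left(5 \right)} \left(D{\left(1,-4 \right)} + E{\left(4 \right)}\right) = \frac{3}{5} \left(1 + 7\right) = 3 \cdot \frac{1}{5} \cdot 8 = \frac{3}{5} \cdot 8 = \frac{24}{5}$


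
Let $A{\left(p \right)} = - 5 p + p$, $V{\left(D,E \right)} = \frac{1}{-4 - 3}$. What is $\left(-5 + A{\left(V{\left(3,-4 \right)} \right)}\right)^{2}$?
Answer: $\frac{961}{49} \approx 19.612$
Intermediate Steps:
$V{\left(D,E \right)} = - \frac{1}{7}$ ($V{\left(D,E \right)} = \frac{1}{-4 - 3} = \frac{1}{-7} = - \frac{1}{7}$)
$A{\left(p \right)} = - 4 p$
$\left(-5 + A{\left(V{\left(3,-4 \right)} \right)}\right)^{2} = \left(-5 - - \frac{4}{7}\right)^{2} = \left(-5 + \frac{4}{7}\right)^{2} = \left(- \frac{31}{7}\right)^{2} = \frac{961}{49}$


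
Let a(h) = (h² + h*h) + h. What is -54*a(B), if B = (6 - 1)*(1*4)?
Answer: -44280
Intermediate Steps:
B = 20 (B = 5*4 = 20)
a(h) = h + 2*h² (a(h) = (h² + h²) + h = 2*h² + h = h + 2*h²)
-54*a(B) = -1080*(1 + 2*20) = -1080*(1 + 40) = -1080*41 = -54*820 = -44280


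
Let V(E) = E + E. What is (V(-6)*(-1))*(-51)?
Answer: -612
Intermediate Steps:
V(E) = 2*E
(V(-6)*(-1))*(-51) = ((2*(-6))*(-1))*(-51) = -12*(-1)*(-51) = 12*(-51) = -612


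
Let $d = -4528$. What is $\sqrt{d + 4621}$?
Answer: $\sqrt{93} \approx 9.6436$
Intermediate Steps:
$\sqrt{d + 4621} = \sqrt{-4528 + 4621} = \sqrt{93}$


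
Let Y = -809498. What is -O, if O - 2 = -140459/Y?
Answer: -1759455/809498 ≈ -2.1735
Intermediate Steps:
O = 1759455/809498 (O = 2 - 140459/(-809498) = 2 - 140459*(-1/809498) = 2 + 140459/809498 = 1759455/809498 ≈ 2.1735)
-O = -1*1759455/809498 = -1759455/809498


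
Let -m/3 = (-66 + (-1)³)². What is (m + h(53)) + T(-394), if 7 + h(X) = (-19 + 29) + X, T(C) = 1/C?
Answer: -5283935/394 ≈ -13411.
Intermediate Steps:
m = -13467 (m = -3*(-66 + (-1)³)² = -3*(-66 - 1)² = -3*(-67)² = -3*4489 = -13467)
h(X) = 3 + X (h(X) = -7 + ((-19 + 29) + X) = -7 + (10 + X) = 3 + X)
(m + h(53)) + T(-394) = (-13467 + (3 + 53)) + 1/(-394) = (-13467 + 56) - 1/394 = -13411 - 1/394 = -5283935/394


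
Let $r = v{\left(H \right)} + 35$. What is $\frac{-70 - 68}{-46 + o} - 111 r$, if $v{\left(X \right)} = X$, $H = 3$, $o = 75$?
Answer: $- \frac{122460}{29} \approx -4222.8$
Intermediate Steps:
$r = 38$ ($r = 3 + 35 = 38$)
$\frac{-70 - 68}{-46 + o} - 111 r = \frac{-70 - 68}{-46 + 75} - 4218 = - \frac{138}{29} - 4218 = - \frac{122460}{29}$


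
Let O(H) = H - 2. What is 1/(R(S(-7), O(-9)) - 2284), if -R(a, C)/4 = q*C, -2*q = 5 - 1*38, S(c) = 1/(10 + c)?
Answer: -1/1558 ≈ -0.00064185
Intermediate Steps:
O(H) = -2 + H
q = 33/2 (q = -(5 - 1*38)/2 = -(5 - 38)/2 = -½*(-33) = 33/2 ≈ 16.500)
R(a, C) = -66*C
1/(R(S(-7), O(-9)) - 2284) = 1/(-66*(-2 - 9) - 2284) = 1/(-66*(-11) - 2284) = 1/(726 - 2284) = 1/(-1558) = -1/1558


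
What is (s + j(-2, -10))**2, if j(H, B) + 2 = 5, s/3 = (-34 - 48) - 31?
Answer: 112896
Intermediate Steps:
s = -339 (s = 3*((-34 - 48) - 31) = 3*(-82 - 31) = 3*(-113) = -339)
j(H, B) = 3 (j(H, B) = -2 + 5 = 3)
(s + j(-2, -10))**2 = (-339 + 3)**2 = (-336)**2 = 112896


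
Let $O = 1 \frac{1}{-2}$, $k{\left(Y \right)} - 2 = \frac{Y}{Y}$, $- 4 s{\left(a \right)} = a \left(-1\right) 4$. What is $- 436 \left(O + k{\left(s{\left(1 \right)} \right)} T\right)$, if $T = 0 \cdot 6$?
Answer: $218$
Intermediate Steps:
$T = 0$
$s{\left(a \right)} = a$ ($s{\left(a \right)} = - \frac{a \left(-1\right) 4}{4} = - \frac{- a 4}{4} = - \frac{\left(-4\right) a}{4} = a$)
$k{\left(Y \right)} = 3$ ($k{\left(Y \right)} = 2 + \frac{Y}{Y} = 2 + 1 = 3$)
$O = - \frac{1}{2}$ ($O = 1 \left(- \frac{1}{2}\right) = - \frac{1}{2} \approx -0.5$)
$- 436 \left(O + k{\left(s{\left(1 \right)} \right)} T\right) = - 436 \left(- \frac{1}{2} + 3 \cdot 0\right) = - 436 \left(- \frac{1}{2} + 0\right) = \left(-436\right) \left(- \frac{1}{2}\right) = 218$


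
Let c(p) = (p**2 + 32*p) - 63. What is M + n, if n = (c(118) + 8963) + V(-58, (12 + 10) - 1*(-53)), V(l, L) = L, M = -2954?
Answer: 23721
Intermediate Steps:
c(p) = -63 + p**2 + 32*p
n = 26675 (n = ((-63 + 118**2 + 32*118) + 8963) + ((12 + 10) - 1*(-53)) = ((-63 + 13924 + 3776) + 8963) + (22 + 53) = (17637 + 8963) + 75 = 26600 + 75 = 26675)
M + n = -2954 + 26675 = 23721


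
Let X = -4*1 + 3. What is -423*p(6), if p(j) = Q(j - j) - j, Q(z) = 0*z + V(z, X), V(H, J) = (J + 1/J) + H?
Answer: 3384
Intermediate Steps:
X = -1 (X = -4 + 3 = -1)
V(H, J) = H + J + 1/J
Q(z) = -2 + z (Q(z) = 0*z + (z - 1 + 1/(-1)) = 0 + (z - 1 - 1) = 0 + (-2 + z) = -2 + z)
p(j) = -2 - j (p(j) = (-2 + (j - j)) - j = (-2 + 0) - j = -2 - j)
-423*p(6) = -423*(-2 - 1*6) = -423*(-2 - 6) = -423*(-8) = 3384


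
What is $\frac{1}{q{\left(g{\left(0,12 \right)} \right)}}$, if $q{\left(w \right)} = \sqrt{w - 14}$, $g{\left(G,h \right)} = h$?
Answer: $- \frac{i \sqrt{2}}{2} \approx - 0.70711 i$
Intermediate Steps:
$q{\left(w \right)} = \sqrt{-14 + w}$
$\frac{1}{q{\left(g{\left(0,12 \right)} \right)}} = \frac{1}{\sqrt{-14 + 12}} = \frac{1}{\sqrt{-2}} = \frac{1}{i \sqrt{2}} = - \frac{i \sqrt{2}}{2}$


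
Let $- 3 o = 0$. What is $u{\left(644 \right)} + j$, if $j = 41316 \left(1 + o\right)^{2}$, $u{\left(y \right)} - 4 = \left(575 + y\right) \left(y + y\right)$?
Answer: $1611392$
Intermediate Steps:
$o = 0$ ($o = \left(- \frac{1}{3}\right) 0 = 0$)
$u{\left(y \right)} = 4 + 2 y \left(575 + y\right)$ ($u{\left(y \right)} = 4 + \left(575 + y\right) \left(y + y\right) = 4 + \left(575 + y\right) 2 y = 4 + 2 y \left(575 + y\right)$)
$j = 41316$ ($j = 41316 \left(1 + 0\right)^{2} = 41316 \cdot 1^{2} = 41316 \cdot 1 = 41316$)
$u{\left(644 \right)} + j = \left(4 + 2 \cdot 644^{2} + 1150 \cdot 644\right) + 41316 = \left(4 + 2 \cdot 414736 + 740600\right) + 41316 = \left(4 + 829472 + 740600\right) + 41316 = 1570076 + 41316 = 1611392$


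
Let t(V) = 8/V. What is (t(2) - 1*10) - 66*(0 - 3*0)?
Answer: -6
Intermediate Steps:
(t(2) - 1*10) - 66*(0 - 3*0) = (8/2 - 1*10) - 66*(0 - 3*0) = (8*(½) - 10) - 66*(0 + 0) = (4 - 10) - 66*0 = -6 + 0 = -6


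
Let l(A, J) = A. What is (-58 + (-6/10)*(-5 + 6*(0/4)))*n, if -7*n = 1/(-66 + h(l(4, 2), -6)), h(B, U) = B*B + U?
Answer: -55/392 ≈ -0.14031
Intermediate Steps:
h(B, U) = U + B**2 (h(B, U) = B**2 + U = U + B**2)
n = 1/392 (n = -1/(7*(-66 + (-6 + 4**2))) = -1/(7*(-66 + (-6 + 16))) = -1/(7*(-66 + 10)) = -1/7/(-56) = -1/7*(-1/56) = 1/392 ≈ 0.0025510)
(-58 + (-6/10)*(-5 + 6*(0/4)))*n = (-58 + (-6/10)*(-5 + 6*(0/4)))*(1/392) = (-58 + (-6*1/10)*(-5 + 6*(0*(1/4))))*(1/392) = (-58 - 3*(-5 + 6*0)/5)*(1/392) = (-58 - 3*(-5 + 0)/5)*(1/392) = (-58 - 3/5*(-5))*(1/392) = (-58 + 3)*(1/392) = -55*1/392 = -55/392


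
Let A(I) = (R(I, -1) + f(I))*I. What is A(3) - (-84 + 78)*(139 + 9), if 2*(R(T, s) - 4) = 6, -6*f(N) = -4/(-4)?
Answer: 1817/2 ≈ 908.50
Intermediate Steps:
f(N) = -⅙ (f(N) = -(-2)/(3*(-4)) = -(-2)*(-1)/(3*4) = -⅙*1 = -⅙)
R(T, s) = 7 (R(T, s) = 4 + (½)*6 = 4 + 3 = 7)
A(I) = 41*I/6 (A(I) = (7 - ⅙)*I = 41*I/6)
A(3) - (-84 + 78)*(139 + 9) = (41/6)*3 - (-84 + 78)*(139 + 9) = 41/2 - (-6)*148 = 41/2 - 1*(-888) = 41/2 + 888 = 1817/2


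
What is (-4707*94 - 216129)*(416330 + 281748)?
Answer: -459745095786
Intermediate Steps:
(-4707*94 - 216129)*(416330 + 281748) = (-442458 - 216129)*698078 = -658587*698078 = -459745095786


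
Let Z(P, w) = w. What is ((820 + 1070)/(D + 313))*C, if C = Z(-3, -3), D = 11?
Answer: -35/2 ≈ -17.500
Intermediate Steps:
C = -3
((820 + 1070)/(D + 313))*C = ((820 + 1070)/(11 + 313))*(-3) = (1890/324)*(-3) = (1890*(1/324))*(-3) = (35/6)*(-3) = -35/2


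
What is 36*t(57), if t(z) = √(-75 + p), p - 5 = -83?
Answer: 108*I*√17 ≈ 445.3*I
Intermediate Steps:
p = -78 (p = 5 - 83 = -78)
t(z) = 3*I*√17 (t(z) = √(-75 - 78) = √(-153) = 3*I*√17)
36*t(57) = 36*(3*I*√17) = 108*I*√17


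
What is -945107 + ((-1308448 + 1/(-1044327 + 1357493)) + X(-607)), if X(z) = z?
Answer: -705926896891/313166 ≈ -2.2542e+6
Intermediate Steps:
-945107 + ((-1308448 + 1/(-1044327 + 1357493)) + X(-607)) = -945107 + ((-1308448 + 1/(-1044327 + 1357493)) - 607) = -945107 + ((-1308448 + 1/313166) - 607) = -945107 + (-409761426367/313166 - 607) = -945107 - 409951518129/313166 = -705926896891/313166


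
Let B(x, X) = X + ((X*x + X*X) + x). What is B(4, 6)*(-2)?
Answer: -140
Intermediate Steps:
B(x, X) = X + x + X**2 + X*x (B(x, X) = X + ((X*x + X**2) + x) = X + ((X**2 + X*x) + x) = X + (x + X**2 + X*x) = X + x + X**2 + X*x)
B(4, 6)*(-2) = (6 + 4 + 6**2 + 6*4)*(-2) = (6 + 4 + 36 + 24)*(-2) = 70*(-2) = -140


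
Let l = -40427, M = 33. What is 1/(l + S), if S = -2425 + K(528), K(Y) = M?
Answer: -1/42819 ≈ -2.3354e-5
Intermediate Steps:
K(Y) = 33
S = -2392 (S = -2425 + 33 = -2392)
1/(l + S) = 1/(-40427 - 2392) = 1/(-42819) = -1/42819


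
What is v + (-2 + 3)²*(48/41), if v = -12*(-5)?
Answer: 2508/41 ≈ 61.171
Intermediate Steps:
v = 60
v + (-2 + 3)²*(48/41) = 60 + (-2 + 3)²*(48/41) = 60 + 1²*(48*(1/41)) = 60 + 1*(48/41) = 60 + 48/41 = 2508/41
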